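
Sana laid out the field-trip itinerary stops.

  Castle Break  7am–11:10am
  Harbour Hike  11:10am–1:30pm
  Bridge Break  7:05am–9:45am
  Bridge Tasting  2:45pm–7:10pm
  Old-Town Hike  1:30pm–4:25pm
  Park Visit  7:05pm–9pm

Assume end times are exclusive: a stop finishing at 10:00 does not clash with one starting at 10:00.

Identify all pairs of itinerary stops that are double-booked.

Two intervals overlap when each starts before the other ends.
Sorted by start: Castle Break, Bridge Break, Harbour Hike, Old-Town Hike, Bridge Tasting, Park Visit.
Bridge Break starts before Castle Break ends → Castle Break and Bridge Break overlap.
Harbour Hike starts exactly when Castle Break ends (back-to-back, no overlap), so Castle Break has no further overlaps.
Harbour Hike starts after Bridge Break ends, so Bridge Break has no further overlaps.
Old-Town Hike starts exactly when Harbour Hike ends (back-to-back, no overlap), so Harbour Hike has no further overlaps.
Bridge Tasting starts before Old-Town Hike ends → Old-Town Hike and Bridge Tasting overlap.
Park Visit starts after Old-Town Hike ends.
Park Visit starts before Bridge Tasting ends → Bridge Tasting and Park Visit overlap.

Bridge Break & Castle Break, Bridge Tasting & Old-Town Hike, Bridge Tasting & Park Visit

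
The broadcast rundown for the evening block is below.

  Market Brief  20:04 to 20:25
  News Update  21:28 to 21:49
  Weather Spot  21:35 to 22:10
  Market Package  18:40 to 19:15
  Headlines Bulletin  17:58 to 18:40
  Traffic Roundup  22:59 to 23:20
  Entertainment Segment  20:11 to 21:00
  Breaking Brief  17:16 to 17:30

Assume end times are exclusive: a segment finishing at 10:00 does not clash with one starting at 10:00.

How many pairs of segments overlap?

Sorted by start: Breaking Brief, Headlines Bulletin, Market Package, Market Brief, Entertainment Segment, News Update, Weather Spot, Traffic Roundup.
Headlines Bulletin starts after Breaking Brief ends; Breaking Brief is clear from here.
Market Package starts exactly when Headlines Bulletin ends (back-to-back, no overlap); Headlines Bulletin is clear from here.
Market Brief starts after Market Package ends; Market Package is clear from here.
Entertainment Segment starts before Market Brief ends → Market Brief and Entertainment Segment overlap.
News Update starts after Market Brief ends; Market Brief is clear from here.
News Update starts after Entertainment Segment ends; Entertainment Segment is clear from here.
Weather Spot starts before News Update ends → News Update and Weather Spot overlap.
Traffic Roundup starts after News Update ends.
Traffic Roundup starts after Weather Spot ends.
Overlapping pairs: Entertainment Segment & Market Brief, News Update & Weather Spot — 2 in total.

2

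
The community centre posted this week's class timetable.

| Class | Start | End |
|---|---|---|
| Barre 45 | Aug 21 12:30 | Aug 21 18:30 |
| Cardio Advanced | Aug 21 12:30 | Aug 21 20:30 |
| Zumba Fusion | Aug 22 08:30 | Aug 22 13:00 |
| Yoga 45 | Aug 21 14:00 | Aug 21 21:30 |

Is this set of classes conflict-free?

Sorted by start: Cardio Advanced, Barre 45, Yoga 45, Zumba Fusion.
Barre 45 starts before Cardio Advanced ends → Cardio Advanced and Barre 45 overlap.
That's a conflict, so the schedule is not conflict-free.

No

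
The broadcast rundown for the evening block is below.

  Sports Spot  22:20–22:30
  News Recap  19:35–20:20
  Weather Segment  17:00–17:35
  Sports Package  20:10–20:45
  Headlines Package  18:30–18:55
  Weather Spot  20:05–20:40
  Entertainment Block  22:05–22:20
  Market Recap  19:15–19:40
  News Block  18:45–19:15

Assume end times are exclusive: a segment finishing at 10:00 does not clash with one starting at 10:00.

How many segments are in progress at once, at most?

Sweep the timeline, counting +1 at each start and −1 at each end (ends before starts at a tie):
17:00 start Weather Segment → 1
17:35 end Weather Segment → 0
18:30 start Headlines Package → 1
18:45 start News Block → 2
18:55 end Headlines Package → 1
19:15 end News Block → 0
19:15 start Market Recap → 1
19:35 start News Recap → 2
19:40 end Market Recap → 1
20:05 start Weather Spot → 2
20:10 start Sports Package → 3
20:20 end News Recap → 2
20:40 end Weather Spot → 1
20:45 end Sports Package → 0
22:05 start Entertainment Block → 1
22:20 end Entertainment Block → 0
22:20 start Sports Spot → 1
22:30 end Sports Spot → 0
Peak is 3, at 20:10 (News Recap, Sports Package, Weather Spot).

3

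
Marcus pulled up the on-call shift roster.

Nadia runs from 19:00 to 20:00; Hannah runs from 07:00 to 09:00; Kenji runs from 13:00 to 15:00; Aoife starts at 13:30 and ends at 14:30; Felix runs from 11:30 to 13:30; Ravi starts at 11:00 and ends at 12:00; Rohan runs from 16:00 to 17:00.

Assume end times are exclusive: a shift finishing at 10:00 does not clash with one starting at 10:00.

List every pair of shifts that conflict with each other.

Aoife & Kenji, Felix & Kenji, Felix & Ravi

Sorted by start: Hannah, Ravi, Felix, Kenji, Aoife, Rohan, Nadia.
Ravi starts after Hannah ends — done with Hannah.
Felix starts before Ravi ends → Ravi and Felix overlap.
Kenji starts after Ravi ends — done with Ravi.
Kenji starts before Felix ends → Felix and Kenji overlap.
Aoife starts exactly when Felix ends (back-to-back, no overlap) — done with Felix.
Aoife starts before Kenji ends → Kenji and Aoife overlap.
Rohan starts after Kenji ends — done with Kenji.
Rohan starts after Aoife ends — done with Aoife.
Nadia starts after Rohan ends.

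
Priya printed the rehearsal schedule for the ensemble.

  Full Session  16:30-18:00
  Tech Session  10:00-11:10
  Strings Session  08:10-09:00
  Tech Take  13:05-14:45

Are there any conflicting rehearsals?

Check each pair: they overlap iff neither finishes before the other starts.
Sorted by start: Strings Session, Tech Session, Tech Take, Full Session.
Tech Session starts after Strings Session ends, so Strings Session has no further overlaps.
Tech Take starts after Tech Session ends, so Tech Session has no further overlaps.
Full Session starts after Tech Take ends.
Every pair is clear; the schedule has no overlaps.

No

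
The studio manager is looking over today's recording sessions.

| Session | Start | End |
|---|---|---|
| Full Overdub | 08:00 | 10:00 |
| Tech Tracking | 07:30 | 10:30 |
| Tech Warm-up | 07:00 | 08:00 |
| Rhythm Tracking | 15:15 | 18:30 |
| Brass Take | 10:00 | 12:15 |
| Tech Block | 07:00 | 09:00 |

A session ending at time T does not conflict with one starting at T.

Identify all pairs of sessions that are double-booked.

Two intervals overlap when each starts before the other ends.
Sorted by start: Tech Block, Tech Warm-up, Tech Tracking, Full Overdub, Brass Take, Rhythm Tracking.
Tech Warm-up starts before Tech Block ends → Tech Block and Tech Warm-up overlap.
Tech Tracking starts before Tech Block ends → Tech Block and Tech Tracking overlap.
Full Overdub starts before Tech Block ends → Tech Block and Full Overdub overlap.
Brass Take starts after Tech Block ends, so nothing later overlaps Tech Block either.
Tech Tracking starts before Tech Warm-up ends → Tech Warm-up and Tech Tracking overlap.
Full Overdub starts exactly when Tech Warm-up ends (back-to-back, no overlap), so nothing later overlaps Tech Warm-up either.
Full Overdub starts before Tech Tracking ends → Tech Tracking and Full Overdub overlap.
Brass Take starts before Tech Tracking ends → Tech Tracking and Brass Take overlap.
Rhythm Tracking starts after Tech Tracking ends.
Brass Take starts exactly when Full Overdub ends (back-to-back, no overlap), so nothing later overlaps Full Overdub either.
Rhythm Tracking starts after Brass Take ends.

Brass Take & Tech Tracking, Full Overdub & Tech Block, Full Overdub & Tech Tracking, Tech Block & Tech Tracking, Tech Block & Tech Warm-up, Tech Tracking & Tech Warm-up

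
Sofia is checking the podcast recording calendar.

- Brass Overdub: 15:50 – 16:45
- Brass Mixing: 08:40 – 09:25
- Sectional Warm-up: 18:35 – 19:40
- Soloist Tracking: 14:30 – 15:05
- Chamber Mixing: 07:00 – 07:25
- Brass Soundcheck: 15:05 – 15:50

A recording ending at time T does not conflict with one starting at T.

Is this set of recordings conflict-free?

Yes

Check each pair: they overlap iff neither finishes before the other starts.
Sorted by start: Chamber Mixing, Brass Mixing, Soloist Tracking, Brass Soundcheck, Brass Overdub, Sectional Warm-up.
Brass Mixing starts after Chamber Mixing ends, so Chamber Mixing has no further overlaps.
Soloist Tracking starts after Brass Mixing ends, so Brass Mixing has no further overlaps.
Brass Soundcheck starts exactly when Soloist Tracking ends (back-to-back, no overlap), so Soloist Tracking has no further overlaps.
Brass Overdub starts exactly when Brass Soundcheck ends (back-to-back, no overlap), so Brass Soundcheck has no further overlaps.
Sectional Warm-up starts after Brass Overdub ends.
Every pair is clear; the schedule has no overlaps.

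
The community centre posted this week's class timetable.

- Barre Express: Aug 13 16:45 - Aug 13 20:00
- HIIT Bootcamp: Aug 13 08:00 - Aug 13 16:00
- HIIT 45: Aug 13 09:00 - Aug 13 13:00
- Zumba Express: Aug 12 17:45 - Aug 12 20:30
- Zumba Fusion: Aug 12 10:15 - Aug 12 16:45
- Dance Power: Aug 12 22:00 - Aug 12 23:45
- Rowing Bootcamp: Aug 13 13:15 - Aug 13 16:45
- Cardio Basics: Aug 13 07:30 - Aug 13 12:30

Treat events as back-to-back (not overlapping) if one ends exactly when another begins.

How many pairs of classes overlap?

Sorted by start: Zumba Fusion, Zumba Express, Dance Power, Cardio Basics, HIIT Bootcamp, HIIT 45, Rowing Bootcamp, Barre Express.
Zumba Express starts after Zumba Fusion ends — done with Zumba Fusion.
Dance Power starts after Zumba Express ends — done with Zumba Express.
Cardio Basics starts after Dance Power ends — done with Dance Power.
HIIT Bootcamp starts before Cardio Basics ends → Cardio Basics and HIIT Bootcamp overlap.
HIIT 45 starts before Cardio Basics ends → Cardio Basics and HIIT 45 overlap.
Rowing Bootcamp starts after Cardio Basics ends — done with Cardio Basics.
HIIT 45 starts before HIIT Bootcamp ends → HIIT Bootcamp and HIIT 45 overlap.
Rowing Bootcamp starts before HIIT Bootcamp ends → HIIT Bootcamp and Rowing Bootcamp overlap.
Barre Express starts after HIIT Bootcamp ends.
Rowing Bootcamp starts after HIIT 45 ends — done with HIIT 45.
Barre Express starts exactly when Rowing Bootcamp ends (back-to-back, no overlap).
Overlapping pairs: Cardio Basics & HIIT 45, Cardio Basics & HIIT Bootcamp, HIIT 45 & HIIT Bootcamp, HIIT Bootcamp & Rowing Bootcamp — 4 in total.

4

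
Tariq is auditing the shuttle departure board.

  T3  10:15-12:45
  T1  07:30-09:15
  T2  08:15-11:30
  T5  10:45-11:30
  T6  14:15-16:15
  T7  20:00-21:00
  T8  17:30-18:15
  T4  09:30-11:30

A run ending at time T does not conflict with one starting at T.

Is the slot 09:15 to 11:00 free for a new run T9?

No — it overlaps T2, T3, T4, T5

T1: ends 09:15 at or before T9 starts 09:15 → clear.
T2: starts 08:15 before T9 ends 11:00, and ends 11:30 after T9 starts 09:15 → overlap.
T4: starts 09:30 before T9 ends 11:00, and ends 11:30 after T9 starts 09:15 → overlap.
T3: starts 10:15 before T9 ends 11:00, and ends 12:45 after T9 starts 09:15 → overlap.
T5: starts 10:45 before T9 ends 11:00, and ends 11:30 after T9 starts 09:15 → overlap.
T6: starts 14:15 at or after T9 ends 11:00 → clear.
T8: starts 17:30 at or after T9 ends 11:00 → clear.
T7: starts 20:00 at or after T9 ends 11:00 → clear.
T9 overlaps T2, T3, T4, T5.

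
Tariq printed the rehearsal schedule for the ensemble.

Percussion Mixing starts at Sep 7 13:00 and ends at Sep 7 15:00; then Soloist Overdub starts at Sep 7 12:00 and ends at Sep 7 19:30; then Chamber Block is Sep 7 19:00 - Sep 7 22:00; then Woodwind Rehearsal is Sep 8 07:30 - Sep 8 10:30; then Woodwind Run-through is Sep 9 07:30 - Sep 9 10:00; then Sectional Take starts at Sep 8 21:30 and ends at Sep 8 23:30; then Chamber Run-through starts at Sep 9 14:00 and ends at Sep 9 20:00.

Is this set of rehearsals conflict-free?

No

Sorted by start: Soloist Overdub, Percussion Mixing, Chamber Block, Woodwind Rehearsal, Sectional Take, Woodwind Run-through, Chamber Run-through.
Percussion Mixing starts before Soloist Overdub ends → Soloist Overdub and Percussion Mixing overlap.
That's a conflict, so the schedule is not conflict-free.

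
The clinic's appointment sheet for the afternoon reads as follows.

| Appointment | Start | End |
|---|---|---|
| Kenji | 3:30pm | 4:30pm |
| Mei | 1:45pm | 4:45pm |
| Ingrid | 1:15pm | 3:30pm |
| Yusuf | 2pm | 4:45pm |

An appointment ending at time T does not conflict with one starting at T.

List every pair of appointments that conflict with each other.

Sorted by start: Ingrid, Mei, Yusuf, Kenji.
Mei starts before Ingrid ends → Ingrid and Mei overlap.
Yusuf starts before Ingrid ends → Ingrid and Yusuf overlap.
Kenji starts exactly when Ingrid ends (back-to-back, no overlap).
Yusuf starts before Mei ends → Mei and Yusuf overlap.
Kenji starts before Mei ends → Mei and Kenji overlap.
Kenji starts before Yusuf ends → Yusuf and Kenji overlap.

Ingrid & Mei, Ingrid & Yusuf, Kenji & Mei, Kenji & Yusuf, Mei & Yusuf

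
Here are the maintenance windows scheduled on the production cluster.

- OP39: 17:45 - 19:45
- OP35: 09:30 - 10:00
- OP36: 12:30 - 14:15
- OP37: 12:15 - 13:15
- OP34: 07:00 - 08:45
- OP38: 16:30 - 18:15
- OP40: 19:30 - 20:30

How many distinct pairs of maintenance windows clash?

3

Sorted by start: OP34, OP35, OP37, OP36, OP38, OP39, OP40.
OP35 starts after OP34 ends, so OP34 has no further overlaps.
OP37 starts after OP35 ends, so OP35 has no further overlaps.
OP36 starts before OP37 ends → OP37 and OP36 overlap.
OP38 starts after OP37 ends, so OP37 has no further overlaps.
OP38 starts after OP36 ends, so OP36 has no further overlaps.
OP39 starts before OP38 ends → OP38 and OP39 overlap.
OP40 starts after OP38 ends.
OP40 starts before OP39 ends → OP39 and OP40 overlap.
Overlapping pairs: OP36 & OP37, OP38 & OP39, OP39 & OP40 — 3 in total.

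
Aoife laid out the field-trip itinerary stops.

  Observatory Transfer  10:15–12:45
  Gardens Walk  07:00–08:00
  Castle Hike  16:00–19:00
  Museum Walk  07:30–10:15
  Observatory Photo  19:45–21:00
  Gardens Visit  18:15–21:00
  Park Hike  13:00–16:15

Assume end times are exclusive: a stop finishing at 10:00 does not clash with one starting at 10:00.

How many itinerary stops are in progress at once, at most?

Sort all start/end points and keep a running count:
07:00 start Gardens Walk → 1
07:30 start Museum Walk → 2
08:00 end Gardens Walk → 1
10:15 end Museum Walk → 0
10:15 start Observatory Transfer → 1
12:45 end Observatory Transfer → 0
13:00 start Park Hike → 1
16:00 start Castle Hike → 2
16:15 end Park Hike → 1
18:15 start Gardens Visit → 2
19:00 end Castle Hike → 1
19:45 start Observatory Photo → 2
21:00 end Gardens Visit → 1
21:00 end Observatory Photo → 0
Peak is 2, at 07:30 (Gardens Walk, Museum Walk).

2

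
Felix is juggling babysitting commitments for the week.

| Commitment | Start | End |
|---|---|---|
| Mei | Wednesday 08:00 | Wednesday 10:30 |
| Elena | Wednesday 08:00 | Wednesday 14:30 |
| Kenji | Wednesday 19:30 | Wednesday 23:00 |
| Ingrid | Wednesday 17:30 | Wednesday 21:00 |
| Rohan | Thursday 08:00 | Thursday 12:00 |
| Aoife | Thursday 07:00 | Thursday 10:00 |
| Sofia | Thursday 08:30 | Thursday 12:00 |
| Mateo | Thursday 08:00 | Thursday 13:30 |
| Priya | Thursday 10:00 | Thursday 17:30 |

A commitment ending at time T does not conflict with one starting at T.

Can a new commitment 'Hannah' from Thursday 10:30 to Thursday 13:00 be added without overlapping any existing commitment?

Mei: ends Wednesday 10:30 at or before Hannah starts Thursday 10:30 → clear.
Elena: ends Wednesday 14:30 at or before Hannah starts Thursday 10:30 → clear.
Ingrid: ends Wednesday 21:00 at or before Hannah starts Thursday 10:30 → clear.
Kenji: ends Wednesday 23:00 at or before Hannah starts Thursday 10:30 → clear.
Aoife: ends Thursday 10:00 at or before Hannah starts Thursday 10:30 → clear.
Rohan: starts Thursday 08:00 before Hannah ends Thursday 13:00, and ends Thursday 12:00 after Hannah starts Thursday 10:30 → overlap.
Mateo: starts Thursday 08:00 before Hannah ends Thursday 13:00, and ends Thursday 13:30 after Hannah starts Thursday 10:30 → overlap.
Sofia: starts Thursday 08:30 before Hannah ends Thursday 13:00, and ends Thursday 12:00 after Hannah starts Thursday 10:30 → overlap.
Priya: starts Thursday 10:00 before Hannah ends Thursday 13:00, and ends Thursday 17:30 after Hannah starts Thursday 10:30 → overlap.
Hannah overlaps Rohan, Sofia, Mateo, Priya.

No — it overlaps Mateo, Priya, Rohan, Sofia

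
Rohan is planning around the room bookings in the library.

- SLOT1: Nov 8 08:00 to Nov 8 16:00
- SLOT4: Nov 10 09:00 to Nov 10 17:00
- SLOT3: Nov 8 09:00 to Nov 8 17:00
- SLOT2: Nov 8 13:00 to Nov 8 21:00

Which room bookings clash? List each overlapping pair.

Sorted by start: SLOT1, SLOT3, SLOT2, SLOT4.
SLOT3 starts before SLOT1 ends → SLOT1 and SLOT3 overlap.
SLOT2 starts before SLOT1 ends → SLOT1 and SLOT2 overlap.
SLOT4 starts after SLOT1 ends.
SLOT2 starts before SLOT3 ends → SLOT3 and SLOT2 overlap.
SLOT4 starts after SLOT3 ends.
SLOT4 starts after SLOT2 ends.

SLOT1 & SLOT2, SLOT1 & SLOT3, SLOT2 & SLOT3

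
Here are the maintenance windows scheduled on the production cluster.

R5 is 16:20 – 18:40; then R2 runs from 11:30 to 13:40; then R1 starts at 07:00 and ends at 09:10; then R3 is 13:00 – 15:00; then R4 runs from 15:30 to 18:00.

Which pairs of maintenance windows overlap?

Two intervals overlap when each starts before the other ends.
Sorted by start: R1, R2, R3, R4, R5.
R2 starts after R1 ends, so R1 has no further overlaps.
R3 starts before R2 ends → R2 and R3 overlap.
R4 starts after R2 ends, so R2 has no further overlaps.
R4 starts after R3 ends, so R3 has no further overlaps.
R5 starts before R4 ends → R4 and R5 overlap.

R2 & R3, R4 & R5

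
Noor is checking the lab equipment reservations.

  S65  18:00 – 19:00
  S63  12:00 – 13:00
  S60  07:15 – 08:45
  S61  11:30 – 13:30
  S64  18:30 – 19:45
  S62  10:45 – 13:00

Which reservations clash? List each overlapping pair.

S61 & S62, S61 & S63, S62 & S63, S64 & S65

Sorted by start: S60, S62, S61, S63, S65, S64.
S62 starts after S60 ends; S60 is clear from here.
S61 starts before S62 ends → S62 and S61 overlap.
S63 starts before S62 ends → S62 and S63 overlap.
S65 starts after S62 ends; S62 is clear from here.
S63 starts before S61 ends → S61 and S63 overlap.
S65 starts after S61 ends; S61 is clear from here.
S65 starts after S63 ends; S63 is clear from here.
S64 starts before S65 ends → S65 and S64 overlap.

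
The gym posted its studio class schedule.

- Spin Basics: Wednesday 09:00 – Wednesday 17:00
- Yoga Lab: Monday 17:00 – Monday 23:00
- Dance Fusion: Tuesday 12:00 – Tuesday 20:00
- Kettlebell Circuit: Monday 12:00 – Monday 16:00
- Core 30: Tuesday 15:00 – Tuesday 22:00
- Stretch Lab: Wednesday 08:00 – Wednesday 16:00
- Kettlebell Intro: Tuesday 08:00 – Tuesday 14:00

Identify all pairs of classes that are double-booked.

Core 30 & Dance Fusion, Dance Fusion & Kettlebell Intro, Spin Basics & Stretch Lab

Sorted by start: Kettlebell Circuit, Yoga Lab, Kettlebell Intro, Dance Fusion, Core 30, Stretch Lab, Spin Basics.
Yoga Lab starts after Kettlebell Circuit ends, so nothing later overlaps Kettlebell Circuit either.
Kettlebell Intro starts after Yoga Lab ends, so nothing later overlaps Yoga Lab either.
Dance Fusion starts before Kettlebell Intro ends → Kettlebell Intro and Dance Fusion overlap.
Core 30 starts after Kettlebell Intro ends, so nothing later overlaps Kettlebell Intro either.
Core 30 starts before Dance Fusion ends → Dance Fusion and Core 30 overlap.
Stretch Lab starts after Dance Fusion ends, so nothing later overlaps Dance Fusion either.
Stretch Lab starts after Core 30 ends, so nothing later overlaps Core 30 either.
Spin Basics starts before Stretch Lab ends → Stretch Lab and Spin Basics overlap.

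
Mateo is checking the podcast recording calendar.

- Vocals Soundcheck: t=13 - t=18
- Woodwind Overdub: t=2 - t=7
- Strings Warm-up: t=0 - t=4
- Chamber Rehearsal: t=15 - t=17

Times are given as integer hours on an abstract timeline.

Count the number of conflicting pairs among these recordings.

Sorted by start: Strings Warm-up, Woodwind Overdub, Vocals Soundcheck, Chamber Rehearsal.
Woodwind Overdub starts before Strings Warm-up ends → Strings Warm-up and Woodwind Overdub overlap.
Vocals Soundcheck starts after Strings Warm-up ends, so Strings Warm-up has no further overlaps.
Vocals Soundcheck starts after Woodwind Overdub ends, so Woodwind Overdub has no further overlaps.
Chamber Rehearsal starts before Vocals Soundcheck ends → Vocals Soundcheck and Chamber Rehearsal overlap.
Overlapping pairs: Chamber Rehearsal & Vocals Soundcheck, Strings Warm-up & Woodwind Overdub — 2 in total.

2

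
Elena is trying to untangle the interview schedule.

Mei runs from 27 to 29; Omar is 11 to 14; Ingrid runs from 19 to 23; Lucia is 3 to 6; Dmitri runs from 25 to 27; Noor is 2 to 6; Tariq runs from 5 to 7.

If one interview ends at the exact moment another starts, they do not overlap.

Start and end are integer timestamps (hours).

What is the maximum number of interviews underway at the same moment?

3

Walk through starts and ends in time order (an end at T is processed before a start at T):
2 start Noor → 1
3 start Lucia → 2
5 start Tariq → 3
6 end Lucia → 2
6 end Noor → 1
7 end Tariq → 0
11 start Omar → 1
14 end Omar → 0
19 start Ingrid → 1
23 end Ingrid → 0
25 start Dmitri → 1
27 end Dmitri → 0
27 start Mei → 1
29 end Mei → 0
Peak is 3, at 5 (Lucia, Noor, Tariq).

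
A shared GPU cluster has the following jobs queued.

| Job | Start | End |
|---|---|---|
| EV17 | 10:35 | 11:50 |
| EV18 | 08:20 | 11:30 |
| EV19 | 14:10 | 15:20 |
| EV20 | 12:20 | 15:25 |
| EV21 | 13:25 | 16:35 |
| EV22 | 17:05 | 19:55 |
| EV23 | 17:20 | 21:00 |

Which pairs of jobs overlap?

Two intervals overlap when each starts before the other ends.
Sorted by start: EV18, EV17, EV20, EV21, EV19, EV22, EV23.
EV17 starts before EV18 ends → EV18 and EV17 overlap.
EV20 starts after EV18 ends; EV18 is clear from here.
EV20 starts after EV17 ends; EV17 is clear from here.
EV21 starts before EV20 ends → EV20 and EV21 overlap.
EV19 starts before EV20 ends → EV20 and EV19 overlap.
EV22 starts after EV20 ends; EV20 is clear from here.
EV19 starts before EV21 ends → EV21 and EV19 overlap.
EV22 starts after EV21 ends; EV21 is clear from here.
EV22 starts after EV19 ends; EV19 is clear from here.
EV23 starts before EV22 ends → EV22 and EV23 overlap.

EV17 & EV18, EV19 & EV20, EV19 & EV21, EV20 & EV21, EV22 & EV23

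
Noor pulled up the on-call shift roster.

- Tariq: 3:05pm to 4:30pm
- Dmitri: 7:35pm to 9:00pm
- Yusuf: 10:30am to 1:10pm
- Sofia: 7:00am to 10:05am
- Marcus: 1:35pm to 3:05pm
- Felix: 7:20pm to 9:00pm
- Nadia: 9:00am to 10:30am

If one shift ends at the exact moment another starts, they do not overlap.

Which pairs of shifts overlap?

Two intervals overlap when each starts before the other ends.
Sorted by start: Sofia, Nadia, Yusuf, Marcus, Tariq, Felix, Dmitri.
Nadia starts before Sofia ends → Sofia and Nadia overlap.
Yusuf starts after Sofia ends, so Sofia has no further overlaps.
Yusuf starts exactly when Nadia ends (back-to-back, no overlap), so Nadia has no further overlaps.
Marcus starts after Yusuf ends, so Yusuf has no further overlaps.
Tariq starts exactly when Marcus ends (back-to-back, no overlap), so Marcus has no further overlaps.
Felix starts after Tariq ends, so Tariq has no further overlaps.
Dmitri starts before Felix ends → Felix and Dmitri overlap.

Dmitri & Felix, Nadia & Sofia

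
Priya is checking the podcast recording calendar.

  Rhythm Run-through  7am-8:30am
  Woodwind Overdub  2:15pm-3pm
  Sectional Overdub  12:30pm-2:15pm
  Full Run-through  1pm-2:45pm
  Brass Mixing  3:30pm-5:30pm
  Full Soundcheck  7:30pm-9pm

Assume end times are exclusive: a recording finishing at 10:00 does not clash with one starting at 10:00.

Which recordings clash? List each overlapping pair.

Full Run-through & Sectional Overdub, Full Run-through & Woodwind Overdub

Sorted by start: Rhythm Run-through, Sectional Overdub, Full Run-through, Woodwind Overdub, Brass Mixing, Full Soundcheck.
Sectional Overdub starts after Rhythm Run-through ends — done with Rhythm Run-through.
Full Run-through starts before Sectional Overdub ends → Sectional Overdub and Full Run-through overlap.
Woodwind Overdub starts exactly when Sectional Overdub ends (back-to-back, no overlap) — done with Sectional Overdub.
Woodwind Overdub starts before Full Run-through ends → Full Run-through and Woodwind Overdub overlap.
Brass Mixing starts after Full Run-through ends — done with Full Run-through.
Brass Mixing starts after Woodwind Overdub ends — done with Woodwind Overdub.
Full Soundcheck starts after Brass Mixing ends.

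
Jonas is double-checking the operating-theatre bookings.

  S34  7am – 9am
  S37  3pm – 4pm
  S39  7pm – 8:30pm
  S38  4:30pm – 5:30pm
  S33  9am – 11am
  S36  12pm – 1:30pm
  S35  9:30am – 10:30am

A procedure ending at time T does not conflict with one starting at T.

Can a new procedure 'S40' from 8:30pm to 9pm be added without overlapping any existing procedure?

Yes — the slot is free

S34: ends 9am at or before S40 starts 8:30pm → clear.
S33: ends 11am at or before S40 starts 8:30pm → clear.
S35: ends 10:30am at or before S40 starts 8:30pm → clear.
S36: ends 1:30pm at or before S40 starts 8:30pm → clear.
S37: ends 4pm at or before S40 starts 8:30pm → clear.
S38: ends 5:30pm at or before S40 starts 8:30pm → clear.
S39: ends 8:30pm at or before S40 starts 8:30pm → clear.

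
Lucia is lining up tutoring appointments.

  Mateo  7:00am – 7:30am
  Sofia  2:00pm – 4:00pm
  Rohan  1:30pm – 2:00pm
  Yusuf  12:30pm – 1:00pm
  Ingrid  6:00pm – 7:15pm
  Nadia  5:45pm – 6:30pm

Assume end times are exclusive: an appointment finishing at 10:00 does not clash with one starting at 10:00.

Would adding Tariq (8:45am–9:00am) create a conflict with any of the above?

No — it doesn't clash with anything

Mateo: ends 7:30am at or before Tariq starts 8:45am → clear.
Yusuf: starts 12:30pm at or after Tariq ends 9:00am → clear.
Rohan: starts 1:30pm at or after Tariq ends 9:00am → clear.
Sofia: starts 2:00pm at or after Tariq ends 9:00am → clear.
Nadia: starts 5:45pm at or after Tariq ends 9:00am → clear.
Ingrid: starts 6:00pm at or after Tariq ends 9:00am → clear.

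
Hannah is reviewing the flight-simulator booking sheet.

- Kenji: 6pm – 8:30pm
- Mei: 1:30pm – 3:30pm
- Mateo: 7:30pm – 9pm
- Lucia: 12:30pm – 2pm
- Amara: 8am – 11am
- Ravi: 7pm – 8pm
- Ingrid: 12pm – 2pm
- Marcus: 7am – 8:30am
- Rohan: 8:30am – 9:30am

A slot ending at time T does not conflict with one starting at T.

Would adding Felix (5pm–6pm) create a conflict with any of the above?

No — it doesn't clash with anything

Marcus: ends 8:30am at or before Felix starts 5pm → clear.
Amara: ends 11am at or before Felix starts 5pm → clear.
Rohan: ends 9:30am at or before Felix starts 5pm → clear.
Ingrid: ends 2pm at or before Felix starts 5pm → clear.
Lucia: ends 2pm at or before Felix starts 5pm → clear.
Mei: ends 3:30pm at or before Felix starts 5pm → clear.
Kenji: starts 6pm at or after Felix ends 6pm → clear.
Ravi: starts 7pm at or after Felix ends 6pm → clear.
Mateo: starts 7:30pm at or after Felix ends 6pm → clear.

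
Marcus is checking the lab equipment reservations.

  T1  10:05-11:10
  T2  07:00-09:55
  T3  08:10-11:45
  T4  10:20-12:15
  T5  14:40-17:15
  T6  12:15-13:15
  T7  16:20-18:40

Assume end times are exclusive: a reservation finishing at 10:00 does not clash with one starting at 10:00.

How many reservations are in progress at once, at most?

3

Sweep the timeline, counting +1 at each start and −1 at each end (ends before starts at a tie):
07:00 start T2 → 1
08:10 start T3 → 2
09:55 end T2 → 1
10:05 start T1 → 2
10:20 start T4 → 3
11:10 end T1 → 2
11:45 end T3 → 1
12:15 end T4 → 0
12:15 start T6 → 1
13:15 end T6 → 0
14:40 start T5 → 1
16:20 start T7 → 2
17:15 end T5 → 1
18:40 end T7 → 0
Peak is 3, at 10:20 (T1, T3, T4).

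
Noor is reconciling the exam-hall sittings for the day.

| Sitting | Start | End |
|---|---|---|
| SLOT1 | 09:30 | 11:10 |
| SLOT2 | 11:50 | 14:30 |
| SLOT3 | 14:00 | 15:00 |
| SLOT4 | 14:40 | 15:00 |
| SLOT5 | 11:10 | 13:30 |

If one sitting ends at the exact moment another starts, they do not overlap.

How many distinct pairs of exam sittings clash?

3

Sorted by start: SLOT1, SLOT5, SLOT2, SLOT3, SLOT4.
SLOT5 starts exactly when SLOT1 ends (back-to-back, no overlap); SLOT1 is clear from here.
SLOT2 starts before SLOT5 ends → SLOT5 and SLOT2 overlap.
SLOT3 starts after SLOT5 ends; SLOT5 is clear from here.
SLOT3 starts before SLOT2 ends → SLOT2 and SLOT3 overlap.
SLOT4 starts after SLOT2 ends.
SLOT4 starts before SLOT3 ends → SLOT3 and SLOT4 overlap.
Overlapping pairs: SLOT2 & SLOT3, SLOT2 & SLOT5, SLOT3 & SLOT4 — 3 in total.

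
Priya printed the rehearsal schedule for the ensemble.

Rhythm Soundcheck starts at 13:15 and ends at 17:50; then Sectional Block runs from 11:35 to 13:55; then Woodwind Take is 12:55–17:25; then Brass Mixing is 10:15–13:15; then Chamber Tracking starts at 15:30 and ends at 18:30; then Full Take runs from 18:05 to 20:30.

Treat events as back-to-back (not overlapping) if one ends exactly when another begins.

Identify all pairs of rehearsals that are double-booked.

Sorted by start: Brass Mixing, Sectional Block, Woodwind Take, Rhythm Soundcheck, Chamber Tracking, Full Take.
Sectional Block starts before Brass Mixing ends → Brass Mixing and Sectional Block overlap.
Woodwind Take starts before Brass Mixing ends → Brass Mixing and Woodwind Take overlap.
Rhythm Soundcheck starts exactly when Brass Mixing ends (back-to-back, no overlap), so nothing later overlaps Brass Mixing either.
Woodwind Take starts before Sectional Block ends → Sectional Block and Woodwind Take overlap.
Rhythm Soundcheck starts before Sectional Block ends → Sectional Block and Rhythm Soundcheck overlap.
Chamber Tracking starts after Sectional Block ends, so nothing later overlaps Sectional Block either.
Rhythm Soundcheck starts before Woodwind Take ends → Woodwind Take and Rhythm Soundcheck overlap.
Chamber Tracking starts before Woodwind Take ends → Woodwind Take and Chamber Tracking overlap.
Full Take starts after Woodwind Take ends.
Chamber Tracking starts before Rhythm Soundcheck ends → Rhythm Soundcheck and Chamber Tracking overlap.
Full Take starts after Rhythm Soundcheck ends.
Full Take starts before Chamber Tracking ends → Chamber Tracking and Full Take overlap.

Brass Mixing & Sectional Block, Brass Mixing & Woodwind Take, Chamber Tracking & Full Take, Chamber Tracking & Rhythm Soundcheck, Chamber Tracking & Woodwind Take, Rhythm Soundcheck & Sectional Block, Rhythm Soundcheck & Woodwind Take, Sectional Block & Woodwind Take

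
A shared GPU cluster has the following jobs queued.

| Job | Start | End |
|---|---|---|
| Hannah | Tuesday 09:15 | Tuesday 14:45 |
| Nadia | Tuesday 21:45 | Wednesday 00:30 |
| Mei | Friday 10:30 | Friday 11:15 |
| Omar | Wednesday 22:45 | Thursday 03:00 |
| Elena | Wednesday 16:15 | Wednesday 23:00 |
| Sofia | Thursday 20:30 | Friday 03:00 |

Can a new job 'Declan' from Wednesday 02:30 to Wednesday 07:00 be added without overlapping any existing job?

Hannah: ends Tuesday 14:45 at or before Declan starts Wednesday 02:30 → clear.
Nadia: ends Wednesday 00:30 at or before Declan starts Wednesday 02:30 → clear.
Elena: starts Wednesday 16:15 at or after Declan ends Wednesday 07:00 → clear.
Omar: starts Wednesday 22:45 at or after Declan ends Wednesday 07:00 → clear.
Sofia: starts Thursday 20:30 at or after Declan ends Wednesday 07:00 → clear.
Mei: starts Friday 10:30 at or after Declan ends Wednesday 07:00 → clear.

Yes — the slot is free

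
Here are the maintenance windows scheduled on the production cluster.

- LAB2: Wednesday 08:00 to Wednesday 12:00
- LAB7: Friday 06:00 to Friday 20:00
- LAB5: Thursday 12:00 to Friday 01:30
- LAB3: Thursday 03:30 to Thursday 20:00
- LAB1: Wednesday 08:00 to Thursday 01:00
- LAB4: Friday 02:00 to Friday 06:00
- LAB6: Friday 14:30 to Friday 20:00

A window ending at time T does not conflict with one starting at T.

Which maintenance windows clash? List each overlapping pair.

LAB1 & LAB2, LAB3 & LAB5, LAB6 & LAB7

Sorted by start: LAB1, LAB2, LAB3, LAB5, LAB4, LAB7, LAB6.
LAB2 starts before LAB1 ends → LAB1 and LAB2 overlap.
LAB3 starts after LAB1 ends, so LAB1 has no further overlaps.
LAB3 starts after LAB2 ends, so LAB2 has no further overlaps.
LAB5 starts before LAB3 ends → LAB3 and LAB5 overlap.
LAB4 starts after LAB3 ends, so LAB3 has no further overlaps.
LAB4 starts after LAB5 ends, so LAB5 has no further overlaps.
LAB7 starts exactly when LAB4 ends (back-to-back, no overlap), so LAB4 has no further overlaps.
LAB6 starts before LAB7 ends → LAB7 and LAB6 overlap.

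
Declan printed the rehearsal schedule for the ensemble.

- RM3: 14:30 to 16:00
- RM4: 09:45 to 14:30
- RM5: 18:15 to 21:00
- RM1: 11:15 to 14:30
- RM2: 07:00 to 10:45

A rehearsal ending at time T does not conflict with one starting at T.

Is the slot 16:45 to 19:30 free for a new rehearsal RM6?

No — it overlaps RM5

RM2: ends 10:45 at or before RM6 starts 16:45 → clear.
RM4: ends 14:30 at or before RM6 starts 16:45 → clear.
RM1: ends 14:30 at or before RM6 starts 16:45 → clear.
RM3: ends 16:00 at or before RM6 starts 16:45 → clear.
RM5: starts 18:15 before RM6 ends 19:30, and ends 21:00 after RM6 starts 16:45 → overlap.
RM6 overlaps RM5.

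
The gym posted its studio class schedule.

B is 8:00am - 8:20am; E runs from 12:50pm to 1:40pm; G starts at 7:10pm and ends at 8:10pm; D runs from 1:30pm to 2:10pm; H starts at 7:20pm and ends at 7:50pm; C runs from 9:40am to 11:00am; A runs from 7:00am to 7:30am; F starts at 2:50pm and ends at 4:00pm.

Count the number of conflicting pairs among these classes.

Two intervals overlap when each starts before the other ends.
Sorted by start: A, B, C, E, D, F, G, H.
B starts after A ends — done with A.
C starts after B ends — done with B.
E starts after C ends — done with C.
D starts before E ends → E and D overlap.
F starts after E ends — done with E.
F starts after D ends — done with D.
G starts after F ends — done with F.
H starts before G ends → G and H overlap.
Overlapping pairs: D & E, G & H — 2 in total.

2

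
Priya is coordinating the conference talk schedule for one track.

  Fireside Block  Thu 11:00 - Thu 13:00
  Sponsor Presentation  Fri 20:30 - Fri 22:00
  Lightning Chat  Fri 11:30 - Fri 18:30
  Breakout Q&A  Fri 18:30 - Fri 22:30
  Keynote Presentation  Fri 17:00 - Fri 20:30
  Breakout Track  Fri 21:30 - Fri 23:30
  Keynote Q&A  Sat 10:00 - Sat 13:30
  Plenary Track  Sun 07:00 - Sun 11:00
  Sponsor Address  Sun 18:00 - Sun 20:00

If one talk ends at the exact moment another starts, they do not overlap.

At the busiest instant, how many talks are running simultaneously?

Walk through starts and ends in time order (an end at T is processed before a start at T):
Thu 11:00 start Fireside Block → 1
Thu 13:00 end Fireside Block → 0
Fri 11:30 start Lightning Chat → 1
Fri 17:00 start Keynote Presentation → 2
Fri 18:30 end Lightning Chat → 1
Fri 18:30 start Breakout Q&A → 2
Fri 20:30 end Keynote Presentation → 1
Fri 20:30 start Sponsor Presentation → 2
Fri 21:30 start Breakout Track → 3
Fri 22:00 end Sponsor Presentation → 2
Fri 22:30 end Breakout Q&A → 1
Fri 23:30 end Breakout Track → 0
Sat 10:00 start Keynote Q&A → 1
Sat 13:30 end Keynote Q&A → 0
Sun 07:00 start Plenary Track → 1
Sun 11:00 end Plenary Track → 0
Sun 18:00 start Sponsor Address → 1
Sun 20:00 end Sponsor Address → 0
Peak is 3, at Fri 21:30 (Breakout Q&A, Breakout Track, Sponsor Presentation).

3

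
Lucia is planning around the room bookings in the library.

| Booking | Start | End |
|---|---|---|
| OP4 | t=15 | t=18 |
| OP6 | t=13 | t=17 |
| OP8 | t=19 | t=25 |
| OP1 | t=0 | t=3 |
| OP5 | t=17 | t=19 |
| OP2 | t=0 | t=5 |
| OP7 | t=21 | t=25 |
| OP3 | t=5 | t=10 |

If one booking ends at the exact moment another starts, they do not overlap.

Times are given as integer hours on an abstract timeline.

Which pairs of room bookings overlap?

Sorted by start: OP1, OP2, OP3, OP6, OP4, OP5, OP8, OP7.
OP2 starts before OP1 ends → OP1 and OP2 overlap.
OP3 starts after OP1 ends, so nothing later overlaps OP1 either.
OP3 starts exactly when OP2 ends (back-to-back, no overlap), so nothing later overlaps OP2 either.
OP6 starts after OP3 ends, so nothing later overlaps OP3 either.
OP4 starts before OP6 ends → OP6 and OP4 overlap.
OP5 starts exactly when OP6 ends (back-to-back, no overlap), so nothing later overlaps OP6 either.
OP5 starts before OP4 ends → OP4 and OP5 overlap.
OP8 starts after OP4 ends, so nothing later overlaps OP4 either.
OP8 starts exactly when OP5 ends (back-to-back, no overlap), so nothing later overlaps OP5 either.
OP7 starts before OP8 ends → OP8 and OP7 overlap.

OP1 & OP2, OP4 & OP5, OP4 & OP6, OP7 & OP8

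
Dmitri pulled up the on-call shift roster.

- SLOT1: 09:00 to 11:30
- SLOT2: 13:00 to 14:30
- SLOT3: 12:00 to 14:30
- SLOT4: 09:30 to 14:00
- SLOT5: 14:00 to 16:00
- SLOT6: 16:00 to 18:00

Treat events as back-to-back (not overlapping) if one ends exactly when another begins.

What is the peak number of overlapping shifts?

Sort all start/end points and keep a running count:
09:00 start SLOT1 → 1
09:30 start SLOT4 → 2
11:30 end SLOT1 → 1
12:00 start SLOT3 → 2
13:00 start SLOT2 → 3
14:00 end SLOT4 → 2
14:00 start SLOT5 → 3
14:30 end SLOT2 → 2
14:30 end SLOT3 → 1
16:00 end SLOT5 → 0
16:00 start SLOT6 → 1
18:00 end SLOT6 → 0
Peak is 3, at 13:00 (SLOT2, SLOT3, SLOT4).

3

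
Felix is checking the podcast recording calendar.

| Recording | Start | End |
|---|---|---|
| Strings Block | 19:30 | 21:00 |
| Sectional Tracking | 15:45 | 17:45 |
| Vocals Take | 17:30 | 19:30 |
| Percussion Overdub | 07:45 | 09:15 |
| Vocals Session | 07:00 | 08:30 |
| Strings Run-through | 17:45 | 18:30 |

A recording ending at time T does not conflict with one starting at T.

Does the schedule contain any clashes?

Sorted by start: Vocals Session, Percussion Overdub, Sectional Tracking, Vocals Take, Strings Run-through, Strings Block.
Percussion Overdub starts before Vocals Session ends → Vocals Session and Percussion Overdub overlap.
That's a conflict, so the schedule is not conflict-free.

Yes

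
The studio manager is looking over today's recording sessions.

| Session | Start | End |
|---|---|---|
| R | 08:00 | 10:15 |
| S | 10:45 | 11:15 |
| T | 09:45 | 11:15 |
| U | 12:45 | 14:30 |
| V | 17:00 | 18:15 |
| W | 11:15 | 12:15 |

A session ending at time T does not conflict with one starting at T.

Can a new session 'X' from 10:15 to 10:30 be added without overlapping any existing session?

R: ends 10:15 at or before X starts 10:15 → clear.
T: starts 09:45 before X ends 10:30, and ends 11:15 after X starts 10:15 → overlap.
S: starts 10:45 at or after X ends 10:30 → clear.
W: starts 11:15 at or after X ends 10:30 → clear.
U: starts 12:45 at or after X ends 10:30 → clear.
V: starts 17:00 at or after X ends 10:30 → clear.
X overlaps T.

No — it overlaps T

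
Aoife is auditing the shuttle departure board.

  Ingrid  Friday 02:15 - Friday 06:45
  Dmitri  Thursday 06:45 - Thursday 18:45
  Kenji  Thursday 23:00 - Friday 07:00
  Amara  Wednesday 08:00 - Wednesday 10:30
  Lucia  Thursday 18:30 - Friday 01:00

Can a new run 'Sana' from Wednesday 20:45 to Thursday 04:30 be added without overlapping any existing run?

Amara: ends Wednesday 10:30 at or before Sana starts Wednesday 20:45 → clear.
Dmitri: starts Thursday 06:45 at or after Sana ends Thursday 04:30 → clear.
Lucia: starts Thursday 18:30 at or after Sana ends Thursday 04:30 → clear.
Kenji: starts Thursday 23:00 at or after Sana ends Thursday 04:30 → clear.
Ingrid: starts Friday 02:15 at or after Sana ends Thursday 04:30 → clear.

Yes — the slot is free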